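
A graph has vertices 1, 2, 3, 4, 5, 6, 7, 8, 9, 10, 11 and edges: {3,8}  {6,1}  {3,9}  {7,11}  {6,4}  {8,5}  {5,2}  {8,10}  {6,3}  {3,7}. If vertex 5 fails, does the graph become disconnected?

Yes

Deleting 5 raises the number of components from 1 to 2, so 5 is a cut vertex.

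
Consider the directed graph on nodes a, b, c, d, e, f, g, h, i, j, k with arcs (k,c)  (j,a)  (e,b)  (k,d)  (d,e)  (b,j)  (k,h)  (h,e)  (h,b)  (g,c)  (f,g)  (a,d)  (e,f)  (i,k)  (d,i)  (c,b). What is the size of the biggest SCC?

11

{a, b, c, d, e, f, g, h, i, j, k} are all mutually reachable — one SCC of size 11.
The largest has 11 vertices.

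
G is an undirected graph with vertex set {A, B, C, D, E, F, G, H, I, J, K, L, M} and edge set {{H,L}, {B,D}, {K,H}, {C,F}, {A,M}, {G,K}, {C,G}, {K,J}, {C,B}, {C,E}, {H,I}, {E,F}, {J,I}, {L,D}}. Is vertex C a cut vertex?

Yes

Deleting C raises the number of components from 2 to 3, so C is a cut vertex.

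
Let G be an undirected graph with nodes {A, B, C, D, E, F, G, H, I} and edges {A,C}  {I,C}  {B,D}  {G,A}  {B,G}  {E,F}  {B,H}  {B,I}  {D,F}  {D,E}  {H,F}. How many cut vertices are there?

Removing B increases the component count from 1 to 2, so B is a cut vertex.
By contrast removing D leaves 1 component; it is not a cut vertex. No other vertex is a cut vertex either.

1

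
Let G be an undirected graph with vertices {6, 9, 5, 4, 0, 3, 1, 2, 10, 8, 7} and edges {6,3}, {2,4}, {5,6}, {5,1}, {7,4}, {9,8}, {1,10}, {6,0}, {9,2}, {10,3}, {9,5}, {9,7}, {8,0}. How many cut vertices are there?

1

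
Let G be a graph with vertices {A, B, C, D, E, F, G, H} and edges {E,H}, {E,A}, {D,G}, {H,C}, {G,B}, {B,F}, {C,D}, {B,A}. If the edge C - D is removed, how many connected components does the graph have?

C and D are still connected via C-H-E-A-B-G-D, so the component count stays at 1.

1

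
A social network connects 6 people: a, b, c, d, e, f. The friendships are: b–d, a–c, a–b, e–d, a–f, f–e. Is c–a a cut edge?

Yes

Removing c–a leaves no path between c and a: the component count goes from 1 to 2. So it is a bridge.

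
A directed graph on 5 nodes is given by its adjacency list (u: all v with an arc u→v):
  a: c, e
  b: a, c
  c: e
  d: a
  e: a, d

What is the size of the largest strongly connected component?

{a, c, d, e} are all mutually reachable — one SCC of size 4.
{b} is an SCC by itself.
The largest has 4 vertices.

4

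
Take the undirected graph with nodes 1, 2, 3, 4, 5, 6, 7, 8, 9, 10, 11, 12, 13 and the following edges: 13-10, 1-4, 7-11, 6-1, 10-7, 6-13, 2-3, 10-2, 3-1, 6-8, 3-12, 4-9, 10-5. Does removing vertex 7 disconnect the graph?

Deleting 7 raises the number of components from 1 to 2, so 7 is a cut vertex.

Yes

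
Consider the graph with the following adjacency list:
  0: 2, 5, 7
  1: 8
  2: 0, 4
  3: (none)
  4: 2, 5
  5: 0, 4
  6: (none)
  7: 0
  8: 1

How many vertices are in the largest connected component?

6 is isolated — a component by itself.
3 is isolated — a component by itself.
Starting from 1 we can reach 1, 8. That is one component of size 2.
Starting from 0 we can reach 0, 2, 4, 5, 7. That is one component of size 5.
The largest has 5 vertices.

5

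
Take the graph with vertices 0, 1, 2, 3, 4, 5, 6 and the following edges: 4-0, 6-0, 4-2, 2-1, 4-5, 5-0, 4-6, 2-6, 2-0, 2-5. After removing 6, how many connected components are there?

2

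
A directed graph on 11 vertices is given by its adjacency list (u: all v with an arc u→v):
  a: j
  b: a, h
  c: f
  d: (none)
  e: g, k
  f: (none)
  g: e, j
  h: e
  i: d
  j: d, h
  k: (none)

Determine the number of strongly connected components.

8

{e, g, h, j} are all mutually reachable — one SCC of size 4.
{b} is an SCC by itself.
{f} is an SCC by itself.
{i} is an SCC by itself.
{a} is an SCC by itself.
(and 3 more singleton SCCs)
That gives 8 strongly connected components.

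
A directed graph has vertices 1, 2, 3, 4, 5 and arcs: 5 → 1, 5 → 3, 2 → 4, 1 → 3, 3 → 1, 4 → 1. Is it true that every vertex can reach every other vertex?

No

There is no directed path from 2 to 5, so the graph is not strongly connected.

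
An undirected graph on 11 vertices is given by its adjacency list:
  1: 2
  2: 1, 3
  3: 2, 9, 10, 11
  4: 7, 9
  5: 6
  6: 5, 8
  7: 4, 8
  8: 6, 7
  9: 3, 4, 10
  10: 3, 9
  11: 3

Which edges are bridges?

1-2, 11-3, 2-3, 4-7, 4-9, 5-6, 6-8, 7-8

The edges on the cycle 10-3-9-10 are not bridges since each lies on that cycle.
But removing 4-7 disconnects 4 from 7; removing 6-5 disconnects 6 from 5; removing 2-1 disconnects 2 from 1; removing 8-6 disconnects 8 from 6 — these are bridges.
In total 8 edges are bridges.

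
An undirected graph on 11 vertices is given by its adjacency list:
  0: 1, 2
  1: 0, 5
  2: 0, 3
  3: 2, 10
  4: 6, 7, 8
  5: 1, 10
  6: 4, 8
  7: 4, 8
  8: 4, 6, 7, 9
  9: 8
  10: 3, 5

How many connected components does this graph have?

2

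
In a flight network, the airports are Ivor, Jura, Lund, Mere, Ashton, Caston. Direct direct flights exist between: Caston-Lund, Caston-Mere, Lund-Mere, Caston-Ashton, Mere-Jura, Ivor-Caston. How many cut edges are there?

The edges on the cycle Caston-Lund-Mere-Caston are not bridges since each lies on that cycle.
But removing Mere-Jura disconnects Mere from Jura; removing Ivor-Caston disconnects Ivor from Caston; removing Ashton-Caston disconnects Ashton from Caston — these are bridges.
That makes 3 bridges.

3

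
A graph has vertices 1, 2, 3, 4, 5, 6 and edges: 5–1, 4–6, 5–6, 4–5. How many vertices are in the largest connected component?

3 is isolated — a component by itself.
2 is isolated — a component by itself.
Starting from 1 we can reach 1, 4, 5, 6. That is one component of size 4.
The largest has 4 vertices.

4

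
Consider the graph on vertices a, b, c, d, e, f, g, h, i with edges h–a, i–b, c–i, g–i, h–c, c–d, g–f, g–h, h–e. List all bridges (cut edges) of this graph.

a-h, b-i, c-d, e-h, f-g

The edges on the cycle g-h-c-i-g are not bridges since each lies on that cycle.
But removing i–b disconnects i from b; removing h–e disconnects h from e; removing c–d disconnects c from d; removing h–a disconnects h from a — these are bridges.
In total 5 edges are bridges.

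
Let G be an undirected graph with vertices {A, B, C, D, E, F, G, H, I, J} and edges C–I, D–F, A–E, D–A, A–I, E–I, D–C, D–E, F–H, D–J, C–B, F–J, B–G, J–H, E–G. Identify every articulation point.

Removing D increases the component count from 1 to 2, so D is a cut vertex.
By contrast removing A leaves 1 component; it is not a cut vertex. No other vertex is a cut vertex either.

D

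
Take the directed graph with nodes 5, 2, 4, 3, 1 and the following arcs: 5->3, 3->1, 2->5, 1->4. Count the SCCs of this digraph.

5

{5} is an SCC by itself.
{1} is an SCC by itself.
{3} is an SCC by itself.
{2} is an SCC by itself.
{4} is an SCC by itself.
That gives 5 strongly connected components.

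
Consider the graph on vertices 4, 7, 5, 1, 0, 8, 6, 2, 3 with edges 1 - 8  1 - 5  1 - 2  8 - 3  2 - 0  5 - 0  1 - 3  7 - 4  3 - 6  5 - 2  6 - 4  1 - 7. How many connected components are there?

1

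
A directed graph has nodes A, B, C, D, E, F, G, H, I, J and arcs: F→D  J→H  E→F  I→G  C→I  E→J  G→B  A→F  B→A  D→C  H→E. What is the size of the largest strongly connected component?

7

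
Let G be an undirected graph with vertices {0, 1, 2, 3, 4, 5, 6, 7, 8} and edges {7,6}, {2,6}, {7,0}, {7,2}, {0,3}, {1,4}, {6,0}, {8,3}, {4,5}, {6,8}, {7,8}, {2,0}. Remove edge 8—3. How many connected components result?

2

8 and 3 are still connected via 8-7-0-3, so the component count stays at 2.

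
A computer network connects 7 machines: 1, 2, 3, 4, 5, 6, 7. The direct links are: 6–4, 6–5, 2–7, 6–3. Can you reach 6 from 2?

The component containing 2 is {2, 7}, and 6 is not in it.

No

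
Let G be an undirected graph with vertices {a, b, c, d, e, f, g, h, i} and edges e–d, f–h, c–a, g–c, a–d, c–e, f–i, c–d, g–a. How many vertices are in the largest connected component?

b is isolated — a component by itself.
Starting from f we can reach f, h, i. That is one component of size 3.
Starting from a we can reach a, c, d, e, g. That is one component of size 5.
The largest has 5 vertices.

5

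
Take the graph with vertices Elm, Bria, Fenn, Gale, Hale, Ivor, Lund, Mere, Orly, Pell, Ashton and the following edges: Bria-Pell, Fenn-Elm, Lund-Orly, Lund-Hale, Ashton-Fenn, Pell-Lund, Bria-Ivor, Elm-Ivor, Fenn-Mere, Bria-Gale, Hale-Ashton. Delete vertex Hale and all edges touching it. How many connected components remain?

1

With Hale gone, the remaining components are: {Elm, Bria, Fenn, Gale, Ivor, Lund, Mere, Orly, Pell, Ashton}.
That is 1 component.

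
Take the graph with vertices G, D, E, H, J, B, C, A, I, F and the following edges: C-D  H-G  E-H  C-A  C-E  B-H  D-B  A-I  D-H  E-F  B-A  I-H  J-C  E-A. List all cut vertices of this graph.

Removing C increases the component count from 1 to 2, so C is a cut vertex.
Removing E increases the component count from 1 to 2, so E is a cut vertex.
Removing H increases the component count from 1 to 2, so H is a cut vertex.
By contrast removing D leaves 1 component; it is not a cut vertex. No other vertex is a cut vertex either.

C, E, H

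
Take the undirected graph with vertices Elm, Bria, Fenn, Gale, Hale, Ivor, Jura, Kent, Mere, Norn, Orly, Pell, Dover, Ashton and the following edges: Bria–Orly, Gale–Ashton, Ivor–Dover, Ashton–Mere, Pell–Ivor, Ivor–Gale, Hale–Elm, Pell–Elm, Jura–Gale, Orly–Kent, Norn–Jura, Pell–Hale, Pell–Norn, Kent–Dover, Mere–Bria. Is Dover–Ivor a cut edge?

After removing Dover–Ivor, the path Dover-Kent-Orly-Bria-Mere-Ashton-Gale-Ivor still connects them, so the edge is not a bridge.

No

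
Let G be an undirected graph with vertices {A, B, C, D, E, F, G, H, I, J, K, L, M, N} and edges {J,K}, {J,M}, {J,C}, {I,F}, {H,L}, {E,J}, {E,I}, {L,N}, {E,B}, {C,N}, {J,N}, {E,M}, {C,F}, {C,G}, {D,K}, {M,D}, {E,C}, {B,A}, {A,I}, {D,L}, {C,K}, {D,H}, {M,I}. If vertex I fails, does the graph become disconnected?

No

Deleting I leaves 1 component (was 1) (its neighbors A, E, F, M remain connected to each other), so I is not a cut vertex.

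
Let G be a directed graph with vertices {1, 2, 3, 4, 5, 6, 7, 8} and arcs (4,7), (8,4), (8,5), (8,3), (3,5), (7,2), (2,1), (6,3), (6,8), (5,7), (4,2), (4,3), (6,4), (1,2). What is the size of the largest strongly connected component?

{1, 2} are all mutually reachable — one SCC of size 2.
{4} is an SCC by itself.
{8} is an SCC by itself.
{7} is an SCC by itself.
{5} is an SCC by itself.
(and 2 more singleton SCCs)
The largest has 2 vertices.

2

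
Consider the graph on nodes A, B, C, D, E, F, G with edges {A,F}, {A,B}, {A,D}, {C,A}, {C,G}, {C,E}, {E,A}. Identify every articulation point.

A, C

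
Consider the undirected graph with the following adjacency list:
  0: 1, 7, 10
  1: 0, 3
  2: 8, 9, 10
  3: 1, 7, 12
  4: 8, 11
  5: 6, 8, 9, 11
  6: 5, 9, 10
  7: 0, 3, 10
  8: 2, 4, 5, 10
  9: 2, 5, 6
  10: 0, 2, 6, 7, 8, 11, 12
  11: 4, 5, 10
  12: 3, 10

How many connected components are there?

1

Starting from 0 we can reach 0, 1, 2, 3, 4, 5, 6, 7, 8, 9, 10, 11, 12. That is one component of size 13.
Total: 1 component.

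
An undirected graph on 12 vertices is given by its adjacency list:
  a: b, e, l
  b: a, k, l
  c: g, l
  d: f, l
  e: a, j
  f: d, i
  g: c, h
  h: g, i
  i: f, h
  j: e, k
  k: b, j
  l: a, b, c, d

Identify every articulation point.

l

Removing l increases the component count from 1 to 2, so l is a cut vertex.
By contrast removing h leaves 1 component; it is not a cut vertex. No other vertex is a cut vertex either.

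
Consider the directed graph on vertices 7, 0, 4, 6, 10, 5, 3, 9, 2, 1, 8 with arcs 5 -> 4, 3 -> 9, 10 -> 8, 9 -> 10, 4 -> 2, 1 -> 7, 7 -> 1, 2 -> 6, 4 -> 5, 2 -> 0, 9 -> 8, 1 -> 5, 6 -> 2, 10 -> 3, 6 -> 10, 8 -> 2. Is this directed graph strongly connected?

No

There is no directed path from 0 to 1, so the graph is not strongly connected.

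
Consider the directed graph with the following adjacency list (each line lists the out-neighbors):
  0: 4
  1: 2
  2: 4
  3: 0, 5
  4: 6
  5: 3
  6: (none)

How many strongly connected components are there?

{3, 5} are all mutually reachable — one SCC of size 2.
{4} is an SCC by itself.
{2} is an SCC by itself.
{6} is an SCC by itself.
{1} is an SCC by itself.
(and 1 more singleton SCC)
That gives 6 strongly connected components.

6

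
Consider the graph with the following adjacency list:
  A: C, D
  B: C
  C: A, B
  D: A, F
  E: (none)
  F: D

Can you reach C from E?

No

The component containing E is {E}, and C is not in it.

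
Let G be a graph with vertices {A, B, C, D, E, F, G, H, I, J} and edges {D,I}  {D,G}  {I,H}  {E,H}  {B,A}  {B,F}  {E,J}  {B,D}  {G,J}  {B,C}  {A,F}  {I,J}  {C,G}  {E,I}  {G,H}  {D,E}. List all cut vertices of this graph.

B

Removing B increases the component count from 1 to 2, so B is a cut vertex.
By contrast removing J leaves 1 component; it is not a cut vertex. No other vertex is a cut vertex either.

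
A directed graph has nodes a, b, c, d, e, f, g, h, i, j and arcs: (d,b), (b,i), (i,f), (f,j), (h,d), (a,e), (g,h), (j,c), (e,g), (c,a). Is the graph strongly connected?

Yes

From f we can reach every vertex (a, b, c, d, e, f, g, h, i, j), and every vertex can reach f (a, b, c, d, e, f, g, h, i, j). So the whole graph is one strongly connected component.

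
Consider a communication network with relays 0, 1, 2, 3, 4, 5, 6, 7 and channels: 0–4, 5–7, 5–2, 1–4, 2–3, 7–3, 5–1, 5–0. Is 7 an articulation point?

Deleting 7 leaves 2 components (was 2), so 7 is not a cut vertex.

No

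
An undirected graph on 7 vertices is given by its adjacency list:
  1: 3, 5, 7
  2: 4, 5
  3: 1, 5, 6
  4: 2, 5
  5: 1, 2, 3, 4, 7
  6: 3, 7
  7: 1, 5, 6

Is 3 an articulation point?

No

Deleting 3 leaves 1 component (was 1) (its neighbors 1, 5, 6 remain connected to each other), so 3 is not a cut vertex.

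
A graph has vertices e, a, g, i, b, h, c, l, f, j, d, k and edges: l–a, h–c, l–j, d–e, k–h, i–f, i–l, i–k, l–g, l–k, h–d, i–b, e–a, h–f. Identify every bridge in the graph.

b-i, c-h, g-l, j-l

The edges on the cycle i-l-a-e-d-h-k-i are not bridges since each lies on that cycle.
But removing l–j disconnects l from j; removing b–i disconnects b from i; removing h–c disconnects h from c; removing g–l disconnects g from l — these are bridges.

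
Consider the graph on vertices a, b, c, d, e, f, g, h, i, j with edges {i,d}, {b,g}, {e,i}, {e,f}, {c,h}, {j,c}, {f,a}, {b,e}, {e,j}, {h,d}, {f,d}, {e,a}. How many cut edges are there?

2

The edges on the cycle e-f-a-e are not bridges since each lies on that cycle.
But removing g-b disconnects g from b; removing e-b disconnects e from b — these are bridges.
That makes 2 bridges.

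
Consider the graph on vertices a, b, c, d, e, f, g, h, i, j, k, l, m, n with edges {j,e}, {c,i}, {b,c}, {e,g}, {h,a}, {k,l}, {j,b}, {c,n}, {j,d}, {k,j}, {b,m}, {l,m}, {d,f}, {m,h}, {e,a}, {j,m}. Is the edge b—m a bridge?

After removing b—m, the path b-j-m still connects them, so the edge is not a bridge.

No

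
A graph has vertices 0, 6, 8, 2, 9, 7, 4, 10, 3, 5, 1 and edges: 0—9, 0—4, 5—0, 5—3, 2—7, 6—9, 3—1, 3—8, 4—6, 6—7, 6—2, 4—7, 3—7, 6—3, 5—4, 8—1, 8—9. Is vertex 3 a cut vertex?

No

Deleting 3 leaves 2 components (was 2), so 3 is not a cut vertex.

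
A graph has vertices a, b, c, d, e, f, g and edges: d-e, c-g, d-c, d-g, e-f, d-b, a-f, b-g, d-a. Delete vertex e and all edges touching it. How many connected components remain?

With e gone, the remaining components are: {a, b, c, d, f, g}.
That is 1 component.

1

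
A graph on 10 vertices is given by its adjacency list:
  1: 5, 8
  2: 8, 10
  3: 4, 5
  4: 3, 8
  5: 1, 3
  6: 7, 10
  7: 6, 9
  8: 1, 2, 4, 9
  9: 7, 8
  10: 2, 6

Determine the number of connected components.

1

Starting from 1 we can reach 1, 2, 3, 4, 5, 6, 7, 8, 9, 10. That is one component of size 10.
Total: 1 component.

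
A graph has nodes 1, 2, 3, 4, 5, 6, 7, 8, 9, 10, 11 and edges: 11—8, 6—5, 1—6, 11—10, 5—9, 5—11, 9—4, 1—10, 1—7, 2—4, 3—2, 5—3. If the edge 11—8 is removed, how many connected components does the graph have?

Before removal there is 1 component.
11—8 is a bridge — removing it separates 11's side from 8's side.
After removal: 2 components.

2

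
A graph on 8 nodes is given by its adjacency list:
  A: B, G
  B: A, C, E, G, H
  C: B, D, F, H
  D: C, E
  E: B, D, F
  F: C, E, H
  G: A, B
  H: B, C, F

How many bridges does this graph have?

0

The edges on the cycle B-A-G-B are not bridges since each lies on that cycle.
Every edge lies on some cycle, so there are no bridges.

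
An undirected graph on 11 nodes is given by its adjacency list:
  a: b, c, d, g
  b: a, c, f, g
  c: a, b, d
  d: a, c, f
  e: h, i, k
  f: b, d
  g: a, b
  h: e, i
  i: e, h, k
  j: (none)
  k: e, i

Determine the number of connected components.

3

j is isolated — a component by itself.
Starting from e we can reach e, h, i, k. That is one component of size 4.
Starting from a we can reach a, b, c, d, f, g. That is one component of size 6.
Total: 3 components.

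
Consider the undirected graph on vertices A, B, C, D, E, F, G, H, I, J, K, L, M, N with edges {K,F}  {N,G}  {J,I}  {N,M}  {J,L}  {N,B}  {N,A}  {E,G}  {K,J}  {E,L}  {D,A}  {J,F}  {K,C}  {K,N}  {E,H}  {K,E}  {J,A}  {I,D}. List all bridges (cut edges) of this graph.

The edges on the cycle K-J-I-D-A-N-K are not bridges since each lies on that cycle.
But removing C - K disconnects C from K; removing E - H disconnects E from H; removing N - B disconnects N from B; removing N - M disconnects N from M — these are bridges.

B-N, C-K, E-H, M-N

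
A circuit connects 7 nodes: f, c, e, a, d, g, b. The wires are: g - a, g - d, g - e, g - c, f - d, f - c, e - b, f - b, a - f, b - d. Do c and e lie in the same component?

From c we can reach a, b, c, d, e, f, g, which includes e.

Yes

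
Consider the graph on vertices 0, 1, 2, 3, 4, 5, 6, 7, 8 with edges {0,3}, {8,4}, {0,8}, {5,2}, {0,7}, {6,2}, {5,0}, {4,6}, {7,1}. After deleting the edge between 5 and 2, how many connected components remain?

5 and 2 are still connected via 5-0-8-4-6-2, so the component count stays at 1.

1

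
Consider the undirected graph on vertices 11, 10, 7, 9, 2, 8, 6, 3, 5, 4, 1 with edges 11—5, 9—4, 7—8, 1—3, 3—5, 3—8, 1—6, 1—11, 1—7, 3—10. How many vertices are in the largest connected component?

2 is isolated — a component by itself.
Starting from 4 we can reach 4, 9. That is one component of size 2.
Starting from 1 we can reach 1, 3, 5, 6, 7, 8, 10, 11. That is one component of size 8.
The largest has 8 vertices.

8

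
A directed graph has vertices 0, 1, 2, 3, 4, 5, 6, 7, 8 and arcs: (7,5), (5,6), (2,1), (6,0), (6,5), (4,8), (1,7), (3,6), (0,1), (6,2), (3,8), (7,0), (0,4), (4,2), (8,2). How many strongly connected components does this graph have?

{0, 1, 2, 4, 5, 6, 7, 8} are all mutually reachable — one SCC of size 8.
{3} is an SCC by itself.
That gives 2 strongly connected components.

2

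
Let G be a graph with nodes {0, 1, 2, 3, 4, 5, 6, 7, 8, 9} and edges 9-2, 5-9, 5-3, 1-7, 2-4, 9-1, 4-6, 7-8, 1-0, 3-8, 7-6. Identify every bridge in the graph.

The edges on the cycle 5-9-1-7-8-3-5 are not bridges since each lies on that cycle.
But removing 0-1 disconnects 0 from 1 — this is a bridge.

0-1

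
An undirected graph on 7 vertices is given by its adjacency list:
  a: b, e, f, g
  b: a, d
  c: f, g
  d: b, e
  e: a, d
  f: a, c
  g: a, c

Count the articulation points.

1

Removing a increases the component count from 1 to 2, so a is a cut vertex.
By contrast removing b leaves 1 component; it is not a cut vertex. No other vertex is a cut vertex either.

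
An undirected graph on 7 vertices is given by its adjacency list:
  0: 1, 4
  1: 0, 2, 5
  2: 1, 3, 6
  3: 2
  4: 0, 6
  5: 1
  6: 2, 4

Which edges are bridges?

The edges on the cycle 1-0-4-6-2-1 are not bridges since each lies on that cycle.
But removing 2-3 disconnects 2 from 3; removing 1-5 disconnects 1 from 5 — these are bridges.

1-5, 2-3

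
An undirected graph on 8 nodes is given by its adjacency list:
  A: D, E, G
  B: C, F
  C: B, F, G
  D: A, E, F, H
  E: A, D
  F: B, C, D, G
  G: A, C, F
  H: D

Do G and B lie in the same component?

From G we can reach A, B, C, D, E, F, G, H, which includes B.

Yes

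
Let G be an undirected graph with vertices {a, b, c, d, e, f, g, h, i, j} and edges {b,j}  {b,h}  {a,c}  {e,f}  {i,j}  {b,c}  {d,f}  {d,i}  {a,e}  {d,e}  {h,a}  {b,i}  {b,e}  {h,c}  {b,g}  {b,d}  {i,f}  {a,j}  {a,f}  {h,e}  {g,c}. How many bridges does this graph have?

The edges on the cycle h-a-c-h are not bridges since each lies on that cycle.
Every edge lies on some cycle, so there are no bridges.

0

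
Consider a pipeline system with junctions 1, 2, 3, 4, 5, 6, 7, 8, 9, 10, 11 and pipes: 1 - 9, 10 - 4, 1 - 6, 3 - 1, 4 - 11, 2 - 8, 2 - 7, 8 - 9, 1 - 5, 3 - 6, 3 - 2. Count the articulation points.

Removing 1 increases the component count from 2 to 3, so 1 is a cut vertex.
Removing 2 increases the component count from 2 to 3, so 2 is a cut vertex.
Removing 4 increases the component count from 2 to 3, so 4 is a cut vertex.
By contrast removing 8 leaves 2 components; it is not a cut vertex. No other vertex is a cut vertex either.

3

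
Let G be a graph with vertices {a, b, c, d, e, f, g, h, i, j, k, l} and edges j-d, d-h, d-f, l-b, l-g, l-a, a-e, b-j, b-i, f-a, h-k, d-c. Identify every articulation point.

a, b, d, h, l

Removing a increases the component count from 1 to 2, so a is a cut vertex.
Removing b increases the component count from 1 to 2, so b is a cut vertex.
Removing d increases the component count from 1 to 3, so d is a cut vertex.
Likewise h, l are cut vertices.
By contrast removing i leaves 1 component; it is not a cut vertex. No other vertex is a cut vertex either.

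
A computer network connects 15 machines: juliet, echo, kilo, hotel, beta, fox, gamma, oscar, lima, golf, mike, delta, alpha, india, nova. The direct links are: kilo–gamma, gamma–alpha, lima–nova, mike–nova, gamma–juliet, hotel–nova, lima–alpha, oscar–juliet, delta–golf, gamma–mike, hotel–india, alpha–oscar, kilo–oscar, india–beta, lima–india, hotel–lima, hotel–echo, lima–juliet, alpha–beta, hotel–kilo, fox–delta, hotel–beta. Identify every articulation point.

Removing delta increases the component count from 2 to 3, so delta is a cut vertex.
Removing hotel increases the component count from 2 to 3, so hotel is a cut vertex.
By contrast removing beta leaves 2 components; it is not a cut vertex. No other vertex is a cut vertex either.

delta, hotel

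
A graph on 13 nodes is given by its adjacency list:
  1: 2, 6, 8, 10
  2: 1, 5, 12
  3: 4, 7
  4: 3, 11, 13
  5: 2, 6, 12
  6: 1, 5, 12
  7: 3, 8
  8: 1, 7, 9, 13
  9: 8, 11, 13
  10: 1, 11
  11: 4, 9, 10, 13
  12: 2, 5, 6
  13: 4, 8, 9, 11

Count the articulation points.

Removing 1 increases the component count from 1 to 2, so 1 is a cut vertex.
By contrast removing 13 leaves 1 component; it is not a cut vertex. No other vertex is a cut vertex either.

1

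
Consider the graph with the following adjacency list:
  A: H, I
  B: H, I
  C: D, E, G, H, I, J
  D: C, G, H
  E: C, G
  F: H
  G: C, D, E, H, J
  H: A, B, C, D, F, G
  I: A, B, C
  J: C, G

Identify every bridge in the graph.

The edges on the cycle D-C-J-G-D are not bridges since each lies on that cycle.
But removing F-H disconnects F from H — this is a bridge.

F-H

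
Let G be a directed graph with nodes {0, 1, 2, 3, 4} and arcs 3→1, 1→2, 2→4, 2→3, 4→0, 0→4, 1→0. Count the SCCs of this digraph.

{1, 2, 3} are all mutually reachable — one SCC of size 3.
{0, 4} are all mutually reachable — one SCC of size 2.
That gives 2 strongly connected components.

2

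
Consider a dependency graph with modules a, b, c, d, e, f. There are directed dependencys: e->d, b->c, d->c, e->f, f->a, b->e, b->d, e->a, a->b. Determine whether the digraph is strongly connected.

No

There is no directed path from d to f, so the graph is not strongly connected.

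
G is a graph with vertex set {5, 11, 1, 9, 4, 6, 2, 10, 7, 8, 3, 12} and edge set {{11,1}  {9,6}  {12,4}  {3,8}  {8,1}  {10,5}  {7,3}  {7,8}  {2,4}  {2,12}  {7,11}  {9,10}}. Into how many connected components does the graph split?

Starting from 2 we can reach 2, 4, 12. That is one component of size 3.
Starting from 5 we can reach 5, 6, 9, 10. That is one component of size 4.
Starting from 1 we can reach 1, 3, 7, 8, 11. That is one component of size 5.
Total: 3 components.

3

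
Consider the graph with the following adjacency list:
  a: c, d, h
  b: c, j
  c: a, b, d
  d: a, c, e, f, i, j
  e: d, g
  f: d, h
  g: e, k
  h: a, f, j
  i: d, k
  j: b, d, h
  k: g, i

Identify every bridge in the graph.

The edges on the cycle d-j-b-c-d are not bridges since each lies on that cycle.
Every edge lies on some cycle, so there are no bridges.

none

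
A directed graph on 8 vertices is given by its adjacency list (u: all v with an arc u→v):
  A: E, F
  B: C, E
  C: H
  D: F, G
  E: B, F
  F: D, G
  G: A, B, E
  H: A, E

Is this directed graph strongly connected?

Yes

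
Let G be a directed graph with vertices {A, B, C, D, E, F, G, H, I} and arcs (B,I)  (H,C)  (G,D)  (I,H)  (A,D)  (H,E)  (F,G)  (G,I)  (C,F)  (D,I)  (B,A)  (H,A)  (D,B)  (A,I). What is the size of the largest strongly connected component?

{A, B, C, D, F, G, H, I} are all mutually reachable — one SCC of size 8.
{E} is an SCC by itself.
The largest has 8 vertices.

8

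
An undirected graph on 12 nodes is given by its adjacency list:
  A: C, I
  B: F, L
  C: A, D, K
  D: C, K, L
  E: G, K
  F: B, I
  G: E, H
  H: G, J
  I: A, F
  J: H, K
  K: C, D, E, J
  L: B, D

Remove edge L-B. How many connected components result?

L and B are still connected via L-D-C-A-I-F-B, so the component count stays at 1.

1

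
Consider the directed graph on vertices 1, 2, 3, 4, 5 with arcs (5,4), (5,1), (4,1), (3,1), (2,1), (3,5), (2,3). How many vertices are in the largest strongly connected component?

1

{4} is an SCC by itself.
{5} is an SCC by itself.
{2} is an SCC by itself.
{1} is an SCC by itself.
{3} is an SCC by itself.
The largest has 1 vertex.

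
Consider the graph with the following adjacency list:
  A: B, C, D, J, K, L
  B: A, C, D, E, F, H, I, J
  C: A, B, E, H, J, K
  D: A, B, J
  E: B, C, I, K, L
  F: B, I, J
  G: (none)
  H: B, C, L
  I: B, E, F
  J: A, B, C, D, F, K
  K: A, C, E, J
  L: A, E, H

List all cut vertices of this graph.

Removing I, for instance, still leaves 2 components. No single vertex removal increases the component count — the graph has no articulation points.

none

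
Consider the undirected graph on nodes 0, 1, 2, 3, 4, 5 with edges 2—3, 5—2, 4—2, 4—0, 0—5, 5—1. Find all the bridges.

1-5, 2-3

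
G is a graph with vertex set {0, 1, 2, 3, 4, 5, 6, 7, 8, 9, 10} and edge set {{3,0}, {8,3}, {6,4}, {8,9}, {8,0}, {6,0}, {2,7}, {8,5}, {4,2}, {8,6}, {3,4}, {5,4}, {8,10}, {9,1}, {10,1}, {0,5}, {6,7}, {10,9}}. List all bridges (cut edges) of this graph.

none

The edges on the cycle 8-10-1-9-8 are not bridges since each lies on that cycle.
Every edge lies on some cycle, so there are no bridges.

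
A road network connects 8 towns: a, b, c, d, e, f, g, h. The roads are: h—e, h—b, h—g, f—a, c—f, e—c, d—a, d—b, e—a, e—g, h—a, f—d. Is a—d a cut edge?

After removing a—d, the path a-f-d still connects them, so the edge is not a bridge.

No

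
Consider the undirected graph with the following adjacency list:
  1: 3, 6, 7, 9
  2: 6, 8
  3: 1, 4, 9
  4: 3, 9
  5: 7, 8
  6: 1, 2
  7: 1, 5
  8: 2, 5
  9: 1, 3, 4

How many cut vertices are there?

1

Removing 1 increases the component count from 1 to 2, so 1 is a cut vertex.
By contrast removing 7 leaves 1 component; it is not a cut vertex. No other vertex is a cut vertex either.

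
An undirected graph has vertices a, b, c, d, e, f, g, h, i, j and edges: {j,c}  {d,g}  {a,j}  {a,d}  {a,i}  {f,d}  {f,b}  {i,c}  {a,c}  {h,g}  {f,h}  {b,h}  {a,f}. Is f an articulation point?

Deleting f leaves 2 components (was 2), so f is not a cut vertex.

No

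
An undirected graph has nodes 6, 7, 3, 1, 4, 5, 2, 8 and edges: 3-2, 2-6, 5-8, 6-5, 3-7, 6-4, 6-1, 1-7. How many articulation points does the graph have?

2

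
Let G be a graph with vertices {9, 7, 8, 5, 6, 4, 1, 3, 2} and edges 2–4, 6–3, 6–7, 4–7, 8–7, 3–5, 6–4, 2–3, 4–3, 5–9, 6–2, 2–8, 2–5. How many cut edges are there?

The edges on the cycle 2-4-3-5-2 are not bridges since each lies on that cycle.
But removing 5–9 disconnects 5 from 9 — this is a bridge.

1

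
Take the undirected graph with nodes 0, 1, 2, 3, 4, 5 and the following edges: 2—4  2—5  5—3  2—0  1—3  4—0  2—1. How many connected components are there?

1

Starting from 0 we can reach 0, 1, 2, 3, 4, 5. That is one component of size 6.
Total: 1 component.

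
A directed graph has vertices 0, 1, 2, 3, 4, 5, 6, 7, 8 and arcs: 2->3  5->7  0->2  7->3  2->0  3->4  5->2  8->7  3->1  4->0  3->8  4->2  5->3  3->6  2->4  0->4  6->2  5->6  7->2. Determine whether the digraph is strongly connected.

No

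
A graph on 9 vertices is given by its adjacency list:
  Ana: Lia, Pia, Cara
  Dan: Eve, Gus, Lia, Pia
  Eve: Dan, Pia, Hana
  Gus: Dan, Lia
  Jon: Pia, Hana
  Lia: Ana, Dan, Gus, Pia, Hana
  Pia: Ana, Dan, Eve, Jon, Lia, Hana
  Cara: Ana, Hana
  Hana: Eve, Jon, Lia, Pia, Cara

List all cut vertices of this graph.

Removing Hana, for instance, still leaves 1 component. No single vertex removal increases the component count — the graph has no articulation points.

none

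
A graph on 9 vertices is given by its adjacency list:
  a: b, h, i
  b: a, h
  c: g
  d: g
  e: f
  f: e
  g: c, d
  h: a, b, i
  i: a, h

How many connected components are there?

3

Starting from e we can reach e, f. That is one component of size 2.
Starting from c we can reach c, d, g. That is one component of size 3.
Starting from a we can reach a, b, h, i. That is one component of size 4.
Total: 3 components.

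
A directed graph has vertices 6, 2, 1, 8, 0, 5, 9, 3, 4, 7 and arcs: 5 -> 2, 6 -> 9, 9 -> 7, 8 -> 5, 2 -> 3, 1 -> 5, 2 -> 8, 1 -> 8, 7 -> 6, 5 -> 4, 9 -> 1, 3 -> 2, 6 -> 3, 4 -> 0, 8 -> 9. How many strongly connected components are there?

{1, 2, 3, 5, 6, 7, 8, 9} are all mutually reachable — one SCC of size 8.
{0} is an SCC by itself.
{4} is an SCC by itself.
That gives 3 strongly connected components.

3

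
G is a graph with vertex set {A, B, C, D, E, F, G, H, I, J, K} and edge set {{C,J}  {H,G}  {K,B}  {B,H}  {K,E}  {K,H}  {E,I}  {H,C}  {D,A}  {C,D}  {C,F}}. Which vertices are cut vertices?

Removing C increases the component count from 1 to 4, so C is a cut vertex.
Removing D increases the component count from 1 to 2, so D is a cut vertex.
Removing E increases the component count from 1 to 2, so E is a cut vertex.
Likewise H, K are cut vertices.
By contrast removing F leaves 1 component; it is not a cut vertex. No other vertex is a cut vertex either.

C, D, E, H, K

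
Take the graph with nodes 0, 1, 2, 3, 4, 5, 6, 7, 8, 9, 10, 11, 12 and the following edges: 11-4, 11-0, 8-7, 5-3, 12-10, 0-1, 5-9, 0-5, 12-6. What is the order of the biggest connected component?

7

2 is isolated — a component by itself.
Starting from 7 we can reach 7, 8. That is one component of size 2.
Starting from 6 we can reach 6, 10, 12. That is one component of size 3.
Starting from 0 we can reach 0, 1, 3, 4, 5, 9, 11. That is one component of size 7.
The largest has 7 vertices.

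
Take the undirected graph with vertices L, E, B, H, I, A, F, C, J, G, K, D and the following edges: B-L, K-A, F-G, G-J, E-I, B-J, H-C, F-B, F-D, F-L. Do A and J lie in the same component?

The component containing A is {A, K}, and J is not in it.

No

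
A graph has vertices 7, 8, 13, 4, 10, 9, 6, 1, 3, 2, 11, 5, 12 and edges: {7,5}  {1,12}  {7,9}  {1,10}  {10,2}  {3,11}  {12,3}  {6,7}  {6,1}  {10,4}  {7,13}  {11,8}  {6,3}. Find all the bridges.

1-10, 10-2, 10-4, 11-3, 11-8, 13-7, 5-7, 6-7, 7-9

The edges on the cycle 6-1-12-3-6 are not bridges since each lies on that cycle.
But removing 3 - 11 disconnects 3 from 11; removing 13 - 7 disconnects 13 from 7; removing 4 - 10 disconnects 4 from 10; removing 5 - 7 disconnects 5 from 7 — these are bridges.
In total 9 edges are bridges.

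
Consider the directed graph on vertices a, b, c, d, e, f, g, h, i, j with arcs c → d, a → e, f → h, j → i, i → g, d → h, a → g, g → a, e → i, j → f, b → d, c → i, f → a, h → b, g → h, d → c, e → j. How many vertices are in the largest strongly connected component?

10

{a, b, c, d, e, f, g, h, i, j} are all mutually reachable — one SCC of size 10.
The largest has 10 vertices.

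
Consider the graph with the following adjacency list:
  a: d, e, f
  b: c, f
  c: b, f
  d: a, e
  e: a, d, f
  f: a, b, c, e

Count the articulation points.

1

Removing f increases the component count from 1 to 2, so f is a cut vertex.
By contrast removing c leaves 1 component; it is not a cut vertex. No other vertex is a cut vertex either.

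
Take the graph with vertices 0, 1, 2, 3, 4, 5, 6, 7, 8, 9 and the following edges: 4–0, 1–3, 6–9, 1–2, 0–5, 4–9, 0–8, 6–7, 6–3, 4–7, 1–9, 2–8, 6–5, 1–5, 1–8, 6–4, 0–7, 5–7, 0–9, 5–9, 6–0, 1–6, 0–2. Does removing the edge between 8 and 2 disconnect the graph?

No

After removing 8–2, the path 8-1-2 still connects them, so the edge is not a bridge.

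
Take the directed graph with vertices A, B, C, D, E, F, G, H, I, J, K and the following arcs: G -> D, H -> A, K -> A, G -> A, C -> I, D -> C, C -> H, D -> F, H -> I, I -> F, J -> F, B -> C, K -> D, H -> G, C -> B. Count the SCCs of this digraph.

7

{B, C, D, G, H} are all mutually reachable — one SCC of size 5.
{J} is an SCC by itself.
{E} is an SCC by itself.
{A} is an SCC by itself.
{I} is an SCC by itself.
(and 2 more singleton SCCs)
That gives 7 strongly connected components.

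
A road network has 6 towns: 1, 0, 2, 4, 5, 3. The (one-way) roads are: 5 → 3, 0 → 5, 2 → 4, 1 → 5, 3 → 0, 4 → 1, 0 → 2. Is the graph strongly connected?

From 2 we can reach every vertex (0, 1, 2, 3, 4, 5), and every vertex can reach 2 (0, 1, 2, 3, 4, 5). So the whole graph is one strongly connected component.

Yes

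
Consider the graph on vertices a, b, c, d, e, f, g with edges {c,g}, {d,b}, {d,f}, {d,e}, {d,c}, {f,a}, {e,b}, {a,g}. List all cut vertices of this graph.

d

Removing d increases the component count from 1 to 2, so d is a cut vertex.
By contrast removing a leaves 1 component; it is not a cut vertex. No other vertex is a cut vertex either.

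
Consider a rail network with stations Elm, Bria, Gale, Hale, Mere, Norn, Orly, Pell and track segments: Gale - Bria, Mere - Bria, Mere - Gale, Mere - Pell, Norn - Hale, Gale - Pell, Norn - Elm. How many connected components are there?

Orly is isolated — a component by itself.
Starting from Elm we can reach Elm, Hale, Norn. That is one component of size 3.
Starting from Bria we can reach Bria, Gale, Mere, Pell. That is one component of size 4.
Total: 3 components.

3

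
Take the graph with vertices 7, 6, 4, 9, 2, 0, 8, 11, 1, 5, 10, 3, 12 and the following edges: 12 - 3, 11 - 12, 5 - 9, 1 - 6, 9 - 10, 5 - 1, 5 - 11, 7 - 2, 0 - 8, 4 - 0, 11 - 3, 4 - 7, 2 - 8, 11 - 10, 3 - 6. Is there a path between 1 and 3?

From 1 we can reach 1, 3, 5, 6, 9, 10, 11, 12, which includes 3.

Yes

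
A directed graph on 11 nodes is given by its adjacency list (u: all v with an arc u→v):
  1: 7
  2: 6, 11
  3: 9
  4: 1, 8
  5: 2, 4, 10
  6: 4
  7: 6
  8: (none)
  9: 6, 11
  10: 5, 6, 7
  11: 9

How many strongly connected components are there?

6

{1, 4, 6, 7} are all mutually reachable — one SCC of size 4.
{9, 11} are all mutually reachable — one SCC of size 2.
{5, 10} are all mutually reachable — one SCC of size 2.
{2} is an SCC by itself.
{3} is an SCC by itself.
(and 1 more singleton SCC)
That gives 6 strongly connected components.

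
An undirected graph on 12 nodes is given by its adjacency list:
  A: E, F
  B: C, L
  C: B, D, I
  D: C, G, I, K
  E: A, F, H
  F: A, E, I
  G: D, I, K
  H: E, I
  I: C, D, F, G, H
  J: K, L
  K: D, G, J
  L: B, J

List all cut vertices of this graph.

I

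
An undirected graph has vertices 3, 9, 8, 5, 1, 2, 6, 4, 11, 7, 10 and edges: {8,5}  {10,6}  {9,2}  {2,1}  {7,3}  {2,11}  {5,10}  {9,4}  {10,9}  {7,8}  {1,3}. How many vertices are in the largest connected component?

11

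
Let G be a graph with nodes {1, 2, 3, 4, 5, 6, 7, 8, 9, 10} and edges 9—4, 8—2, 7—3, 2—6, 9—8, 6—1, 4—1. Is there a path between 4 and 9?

From 4 we can reach 1, 2, 4, 6, 8, 9, which includes 9.

Yes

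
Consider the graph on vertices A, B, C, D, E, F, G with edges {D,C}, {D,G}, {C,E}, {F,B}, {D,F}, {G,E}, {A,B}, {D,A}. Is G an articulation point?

Deleting G leaves 1 component (was 1) (its neighbors D, E remain connected to each other), so G is not a cut vertex.

No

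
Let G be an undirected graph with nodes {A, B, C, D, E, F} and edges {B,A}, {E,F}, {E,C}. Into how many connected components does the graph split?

D is isolated — a component by itself.
Starting from A we can reach A, B. That is one component of size 2.
Starting from C we can reach C, E, F. That is one component of size 3.
Total: 3 components.

3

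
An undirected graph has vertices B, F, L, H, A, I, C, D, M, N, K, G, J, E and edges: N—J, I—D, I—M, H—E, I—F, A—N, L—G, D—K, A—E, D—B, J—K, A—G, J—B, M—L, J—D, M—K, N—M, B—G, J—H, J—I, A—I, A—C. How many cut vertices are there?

2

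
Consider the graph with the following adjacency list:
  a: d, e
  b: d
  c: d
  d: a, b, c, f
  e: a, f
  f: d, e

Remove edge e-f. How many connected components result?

1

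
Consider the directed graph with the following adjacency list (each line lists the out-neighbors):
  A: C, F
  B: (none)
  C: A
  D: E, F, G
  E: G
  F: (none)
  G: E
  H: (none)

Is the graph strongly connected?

There is no directed path from C to G, so the graph is not strongly connected.

No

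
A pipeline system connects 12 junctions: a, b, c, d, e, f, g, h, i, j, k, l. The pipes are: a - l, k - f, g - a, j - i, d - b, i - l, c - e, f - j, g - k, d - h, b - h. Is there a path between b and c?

The component containing b is {b, d, h}, and c is not in it.

No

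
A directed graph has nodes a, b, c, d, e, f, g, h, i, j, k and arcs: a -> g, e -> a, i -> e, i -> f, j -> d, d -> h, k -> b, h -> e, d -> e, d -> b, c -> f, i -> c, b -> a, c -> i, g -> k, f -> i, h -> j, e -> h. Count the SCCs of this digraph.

3

{d, e, h, j} are all mutually reachable — one SCC of size 4.
{a, b, g, k} are all mutually reachable — one SCC of size 4.
{c, f, i} are all mutually reachable — one SCC of size 3.
That gives 3 strongly connected components.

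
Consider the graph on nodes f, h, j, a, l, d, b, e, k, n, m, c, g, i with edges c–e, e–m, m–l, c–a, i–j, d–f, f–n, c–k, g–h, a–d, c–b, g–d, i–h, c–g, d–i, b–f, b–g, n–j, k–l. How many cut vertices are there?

Removing c increases the component count from 1 to 2, so c is a cut vertex.
By contrast removing g leaves 1 component; it is not a cut vertex. No other vertex is a cut vertex either.

1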